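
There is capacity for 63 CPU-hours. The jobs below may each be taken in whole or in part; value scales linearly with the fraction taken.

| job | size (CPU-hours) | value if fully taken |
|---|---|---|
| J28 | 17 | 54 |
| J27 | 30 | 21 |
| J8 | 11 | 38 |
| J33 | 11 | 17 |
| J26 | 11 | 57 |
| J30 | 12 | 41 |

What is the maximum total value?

207.7

Rank by value-to-size ratio: J26 57/11≈5.18, J8 38/11≈3.45, J30 41/12≈3.42, J28 54/17≈3.18, J33 17/11≈1.55, J27 21/30≈0.7.
All 11 CPU-hours of J26 fit (value 57) — 52 remain.
All 11 CPU-hours of J8 fit (value 38) — 41 remain.
J30: take in full, 12 CPU-hours for value 41 — 29 left.
Take all of J28 (17 CPU-hours, value 54) — 12 CPU-hours left.
Take all of J33 (11 CPU-hours, value 17) — 1 CPU-hours left.
1 CPU-hours left: a 1/30 share of J27 gives 21×1/30 = 0.7.
Total value = 207.7.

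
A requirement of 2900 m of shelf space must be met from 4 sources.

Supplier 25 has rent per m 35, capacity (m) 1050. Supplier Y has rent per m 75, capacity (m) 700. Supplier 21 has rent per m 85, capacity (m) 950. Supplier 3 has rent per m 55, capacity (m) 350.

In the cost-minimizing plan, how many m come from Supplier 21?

800

Cheapest first:
Take 1050 from Supplier 25 at 35 → need 1850 more.
Supplier 3 (55): use full 350 → 1500 m to go.
Take 700 from Supplier Y at 75 → need 800 more.
Supplier 21 (85): take the remaining 800 → done.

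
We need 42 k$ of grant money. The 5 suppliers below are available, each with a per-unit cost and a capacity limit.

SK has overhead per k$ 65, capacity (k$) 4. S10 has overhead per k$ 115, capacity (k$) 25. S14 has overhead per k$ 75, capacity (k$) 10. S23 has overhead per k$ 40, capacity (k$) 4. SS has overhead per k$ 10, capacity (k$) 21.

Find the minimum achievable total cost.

Use suppliers in increasing cost order.
Take 21 from SS at 10 — need 21 more.
S23 (40): use full 4 — 17 k$ to go.
SK (65): use full 4 — 13 k$ to go.
Take 10 from S14 at 75 — need 3 more.
S10 (115): take the remaining 3 — done.
Cost = 21×10 + 4×40 + 4×65 + 10×75 + 3×115 = 1725.

1725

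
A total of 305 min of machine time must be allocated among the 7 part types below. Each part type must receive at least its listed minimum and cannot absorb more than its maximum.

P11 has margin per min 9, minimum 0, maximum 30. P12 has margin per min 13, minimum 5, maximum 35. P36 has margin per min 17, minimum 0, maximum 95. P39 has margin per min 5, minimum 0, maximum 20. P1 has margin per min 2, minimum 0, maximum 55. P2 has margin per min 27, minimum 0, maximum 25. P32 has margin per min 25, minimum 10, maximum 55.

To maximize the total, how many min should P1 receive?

45

Meeting every minimum uses 0+5+0+0+0+0+10 = 15 min, leaving 290.
Order the part types by margin per min: P2 27 > P32 25 > P36 17 > P12 13 > P11 9 > P39 5 > P1 2.
P2: +25 to 25 (cap) — 265 left.
P32 takes 45 more to reach its cap of 55 — 220 left.
P36: +95 to 95 (cap) — 125 left.
P12: +30 to 35 (cap) — 95 left.
P11: +30 to 30 (cap) — 65 left.
Give P39 20 more to hit its cap of 20 — 45 left.
Only 45 left; P1 takes them to reach 45.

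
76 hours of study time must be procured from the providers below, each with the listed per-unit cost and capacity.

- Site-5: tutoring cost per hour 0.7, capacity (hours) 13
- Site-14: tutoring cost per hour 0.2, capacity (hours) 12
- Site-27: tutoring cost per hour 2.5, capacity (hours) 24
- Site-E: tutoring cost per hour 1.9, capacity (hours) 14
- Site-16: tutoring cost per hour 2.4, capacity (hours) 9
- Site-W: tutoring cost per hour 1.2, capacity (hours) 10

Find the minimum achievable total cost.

116.7

Cheapest first:
Site-14 (0.2): use full 12 — 64 hours to go.
Site-5 at 0.7: take all 13 hours — 51 still needed.
Take 10 from Site-W at 1.2 — need 41 more.
Site-E (1.9): use full 14 — 27 hours to go.
Site-16 (2.4): use full 9 — 18 hours to go.
Take 18 from Site-27 at 2.5 to finish.
Cost = 12×0.2 + 13×0.7 + 10×1.2 + 14×1.9 + 9×2.4 + 18×2.5 = 116.7.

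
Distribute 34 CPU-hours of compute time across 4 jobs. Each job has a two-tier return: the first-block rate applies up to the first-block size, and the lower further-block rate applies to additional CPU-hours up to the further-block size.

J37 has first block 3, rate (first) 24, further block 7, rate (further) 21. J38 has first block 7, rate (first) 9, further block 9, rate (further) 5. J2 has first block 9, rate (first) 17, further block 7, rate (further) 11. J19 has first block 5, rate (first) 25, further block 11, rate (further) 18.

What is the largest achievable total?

Treat each block as its own option and order by rate: J19/T1 25 > J37/T1 24 > J37/T2 21 > J19/T2 18 > J2/T1 17 > J2/T2 11 > J38/T1 9 > J38/T2 5.
Fill J19 T1 block (5 at 25) — 29 left.
J37 T1 at 24: fill all 3 — 26 left.
Fill J37 T2 block (7 at 21) — 19 left.
Fill J19 T2 block (11 at 18) — 8 left.
J2 T1 at 17: only 8 left, fill 8.
Total = 25×5 + 24×3 + 21×7 + 18×11 + 17×8 = 678.

678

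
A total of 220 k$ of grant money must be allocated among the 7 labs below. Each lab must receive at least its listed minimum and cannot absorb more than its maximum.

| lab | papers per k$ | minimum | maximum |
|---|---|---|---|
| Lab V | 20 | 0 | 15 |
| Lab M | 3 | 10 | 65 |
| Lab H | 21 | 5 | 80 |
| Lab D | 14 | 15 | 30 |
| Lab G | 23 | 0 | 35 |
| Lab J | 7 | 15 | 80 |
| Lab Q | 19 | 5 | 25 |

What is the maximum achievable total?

3885

Meeting every minimum uses 0+10+5+15+0+15+5 = 50 k$, leaving 170.
Order the labs by papers per k$: Lab G 23 > Lab H 21 > Lab V 20 > Lab Q 19 > Lab D 14 > Lab J 7 > Lab M 3.
Lab G takes 35 more to reach its cap of 35 ; 135 left.
Give Lab H 75 more to hit its cap of 80 ; 60 left.
Give Lab V 15 more to hit its cap of 15 ; 45 left.
Give Lab Q 20 more to hit its cap of 25 ; 25 left.
Give Lab D 15 more to hit its cap of 30 ; 10 left.
Lab J: +10 (room for 65) → 25. Pool exhausted.
Total = 20×15 + 3×10 + 21×80 + 14×30 + 23×35 + 7×25 + 19×25 = 3885.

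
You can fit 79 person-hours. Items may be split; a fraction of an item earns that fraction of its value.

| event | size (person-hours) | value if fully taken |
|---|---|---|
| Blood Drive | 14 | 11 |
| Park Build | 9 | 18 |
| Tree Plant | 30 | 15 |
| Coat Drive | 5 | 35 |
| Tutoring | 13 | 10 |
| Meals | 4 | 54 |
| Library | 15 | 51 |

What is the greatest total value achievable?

188.5

Sort by value density: Meals 54/4≈13.5, Coat Drive 35/5≈7, Library 51/15≈3.4, Park Build 18/9≈2, Blood Drive 11/14≈0.786, Tutoring 10/13≈0.769, Tree Plant 15/30≈0.5.
Take all of Meals (4 person-hours, value 54) → 75 person-hours left.
All 5 person-hours of Coat Drive fit (value 35) → 70 remain.
Take all of Library (15 person-hours, value 51) → 55 person-hours left.
All 9 person-hours of Park Build fit (value 18) → 46 remain.
Take all of Blood Drive (14 person-hours, value 11) → 32 person-hours left.
Tutoring: take in full, 13 person-hours for value 10 → 19 left.
19 person-hours left: a 19/30 share of Tree Plant gives 15×19/30 = 9.5.
Total value = 188.5.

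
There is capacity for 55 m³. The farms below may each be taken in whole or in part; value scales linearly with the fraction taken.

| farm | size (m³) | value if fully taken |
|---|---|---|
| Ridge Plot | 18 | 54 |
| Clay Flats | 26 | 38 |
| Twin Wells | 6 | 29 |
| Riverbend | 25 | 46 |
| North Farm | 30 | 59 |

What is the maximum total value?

143.84

Best value per unit of size first: Twin Wells 29/6≈4.83, Ridge Plot 54/18≈3, North Farm 59/30≈1.97, Riverbend 46/25≈1.84, Clay Flats 38/26≈1.46.
Take all of Twin Wells (6 m³, value 29) ; 49 m³ left.
All 18 m³ of Ridge Plot fit (value 54) ; 31 remain.
North Farm: take in full, 30 m³ for value 59 ; 1 left.
Fill the last 1 m³ with part of Riverbend: 1/25 of it earns 1.84.
Total value = 143.84.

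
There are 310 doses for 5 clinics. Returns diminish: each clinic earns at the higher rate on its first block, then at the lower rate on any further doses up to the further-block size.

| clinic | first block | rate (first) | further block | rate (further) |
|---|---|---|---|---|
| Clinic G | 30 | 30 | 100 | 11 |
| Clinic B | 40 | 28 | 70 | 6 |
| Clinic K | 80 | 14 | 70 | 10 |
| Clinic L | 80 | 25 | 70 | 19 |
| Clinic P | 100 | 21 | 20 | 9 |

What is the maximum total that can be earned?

7260

Order all 10 blocks by rate: Clinic G/tier1 30 > Clinic B/tier1 28 > Clinic L/tier1 25 > Clinic P/tier1 21 > Clinic L/tier2 19 > Clinic K/tier1 14 > Clinic G/tier2 11 > Clinic K/tier2 10 > Clinic P/tier2 9 > Clinic B/tier2 6.
Fill Clinic G tier1 block (30 at 30) → 280 left.
Clinic B/tier1 (28): +40 → 240 left.
Clinic L tier1 at 25: fill all 80 → 160 left.
Clinic P tier1 at 21: fill all 100 → 60 left.
60 remain; put them into Clinic L tier2 at 19.
Total = 30×30 + 28×40 + 25×80 + 21×100 + 19×60 = 7260.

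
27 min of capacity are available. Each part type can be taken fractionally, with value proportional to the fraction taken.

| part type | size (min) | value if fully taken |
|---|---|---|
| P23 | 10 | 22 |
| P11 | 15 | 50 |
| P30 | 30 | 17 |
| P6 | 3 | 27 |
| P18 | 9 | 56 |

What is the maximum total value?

Best value per unit of size first: P6 27/3≈9, P18 56/9≈6.22, P11 50/15≈3.33, P23 22/10≈2.2, P30 17/30≈0.567.
Take all of P6 (3 min, value 27) → 24 min left.
Take all of P18 (9 min, value 56) → 15 min left.
P11: take in full, 15 min for value 50 → 0 left.
Total value = 133.

133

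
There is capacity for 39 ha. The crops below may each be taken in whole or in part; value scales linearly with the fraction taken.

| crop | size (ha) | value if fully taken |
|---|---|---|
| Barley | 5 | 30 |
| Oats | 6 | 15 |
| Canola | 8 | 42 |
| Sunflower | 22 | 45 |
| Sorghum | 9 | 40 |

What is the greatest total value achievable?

149.5

Best value per unit of size first: Barley 30/5≈6, Canola 42/8≈5.25, Sorghum 40/9≈4.44, Oats 15/6≈2.5, Sunflower 45/22≈2.05.
All 5 ha of Barley fit (value 30) ; 34 remain.
Take all of Canola (8 ha, value 42) ; 26 ha left.
Sorghum: take in full, 9 ha for value 40 ; 17 left.
Take all of Oats (6 ha, value 15) ; 11 ha left.
11 ha left: a 11/22 share of Sunflower gives 45×11/22 = 22.5.
Total value = 149.5.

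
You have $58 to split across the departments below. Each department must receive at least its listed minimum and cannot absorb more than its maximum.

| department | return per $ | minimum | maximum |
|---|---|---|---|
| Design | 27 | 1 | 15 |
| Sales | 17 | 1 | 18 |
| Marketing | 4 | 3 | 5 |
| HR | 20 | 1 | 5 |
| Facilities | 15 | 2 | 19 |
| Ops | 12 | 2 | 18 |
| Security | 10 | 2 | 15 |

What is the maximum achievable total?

1062

Meeting every minimum uses 1+1+3+1+2+2+2 = 12 $, leaving 46.
Highest return per $ first: Design 27 > HR 20 > Sales 17 > Facilities 15 > Ops 12 > Security 10 > Marketing 4.
Design takes 14 more to reach its cap of 15 → 32 left.
HR: +4 to 5 (cap) → 28 left.
Sales takes 17 more to reach its cap of 18 → 11 left.
Facilities has room for 17 more but only 11 remain, so it gets 13.
Total = 27×15 + 17×18 + 4×3 + 20×5 + 15×13 + 12×2 + 10×2 = 1062.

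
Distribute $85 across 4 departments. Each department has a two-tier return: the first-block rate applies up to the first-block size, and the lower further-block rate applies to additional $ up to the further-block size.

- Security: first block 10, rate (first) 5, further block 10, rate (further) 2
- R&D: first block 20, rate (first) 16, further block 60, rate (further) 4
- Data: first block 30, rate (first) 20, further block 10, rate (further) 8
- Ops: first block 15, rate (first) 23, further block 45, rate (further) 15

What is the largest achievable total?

Treat each block as its own option and order by rate: Ops/tier1 23 > Data/tier1 20 > R&D/tier1 16 > Ops/tier2 15 > Data/tier2 8 > Security/tier1 5 > R&D/tier2 4 > Security/tier2 2.
Fill Ops tier1 block (15 at 23) ; 70 left.
Data tier1 at 20: fill all 30 ; 40 left.
Fill R&D tier1 block (20 at 16) ; 20 left.
20 remain; put them into Ops tier2 at 15.
Total = 23×15 + 20×30 + 16×20 + 15×20 = 1565.

1565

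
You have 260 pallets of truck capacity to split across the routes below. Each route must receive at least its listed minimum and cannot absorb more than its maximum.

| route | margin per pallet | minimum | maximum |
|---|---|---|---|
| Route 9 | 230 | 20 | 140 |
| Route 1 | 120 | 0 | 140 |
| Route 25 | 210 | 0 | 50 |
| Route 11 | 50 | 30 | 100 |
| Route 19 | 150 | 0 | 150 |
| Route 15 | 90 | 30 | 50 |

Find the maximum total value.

Meeting every minimum uses 20+0+0+30+0+30 = 80 pallets, leaving 180.
Rank by margin per pallet: Route 9 230 > Route 25 210 > Route 19 150 > Route 1 120 > Route 15 90 > Route 11 50.
Route 9: +120 to 140 (cap) → 60 left.
Route 25 takes 50 more to reach its cap of 50 → 10 left.
Only 10 left; Route 19 takes them to reach 10.
Total = 230×140 + 210×50 + 50×30 + 150×10 + 90×30 = 48400.

48400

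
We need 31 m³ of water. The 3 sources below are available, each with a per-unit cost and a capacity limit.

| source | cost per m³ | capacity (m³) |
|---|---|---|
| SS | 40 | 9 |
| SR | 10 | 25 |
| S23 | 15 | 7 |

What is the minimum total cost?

340

Fill from the cheapest source first.
SR at 10: take all 25 m³ — 6 still needed.
Take 6 from S23 at 15 to finish.
SS: unused.
Cost = 25×10 + 6×15 = 340.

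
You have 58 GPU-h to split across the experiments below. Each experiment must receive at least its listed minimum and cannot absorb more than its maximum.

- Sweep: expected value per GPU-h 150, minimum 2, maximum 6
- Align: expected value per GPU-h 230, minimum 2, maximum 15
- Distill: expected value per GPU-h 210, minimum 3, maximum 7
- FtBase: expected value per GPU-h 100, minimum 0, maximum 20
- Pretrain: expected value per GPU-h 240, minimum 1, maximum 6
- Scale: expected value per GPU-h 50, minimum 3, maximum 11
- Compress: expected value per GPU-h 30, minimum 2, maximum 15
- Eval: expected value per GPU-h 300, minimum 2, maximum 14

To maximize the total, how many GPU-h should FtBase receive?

5

Meeting every minimum uses 2+2+3+0+1+3+2+2 = 15 GPU-h, leaving 43.
Order the experiments by expected value per GPU-h: Eval 300 > Pretrain 240 > Align 230 > Distill 210 > Sweep 150 > FtBase 100 > Scale 50 > Compress 30.
Eval: +12 to 14 (cap) ; 31 left.
Pretrain: +5 to 6 (cap) ; 26 left.
Align takes 13 more to reach its cap of 15 ; 13 left.
Give Distill 4 more to hit its cap of 7 ; 9 left.
Give Sweep 4 more to hit its cap of 6 ; 5 left.
FtBase: +5 (room for 20) → 5. Pool exhausted.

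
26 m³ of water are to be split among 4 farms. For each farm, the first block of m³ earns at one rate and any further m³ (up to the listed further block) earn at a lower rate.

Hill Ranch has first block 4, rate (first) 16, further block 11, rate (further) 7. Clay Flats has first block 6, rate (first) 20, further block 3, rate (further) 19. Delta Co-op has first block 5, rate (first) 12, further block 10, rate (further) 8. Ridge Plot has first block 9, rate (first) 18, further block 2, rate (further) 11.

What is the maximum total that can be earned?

451

Rank every tier by rate: Clay Flats/T1 20 > Clay Flats/T2 19 > Ridge Plot/T1 18 > Hill Ranch/T1 16 > Delta Co-op/T1 12 > Ridge Plot/T2 11 > Delta Co-op/T2 8 > Hill Ranch/T2 7.
Fill Clay Flats T1 block (6 at 20) → 20 left.
Clay Flats T2 at 19: fill all 3 → 17 left.
Fill Ridge Plot T1 block (9 at 18) → 8 left.
Hill Ranch/T1 (16): +4 → 4 left.
Delta Co-op/T1: +4 of 5 at 12; pool empty.
Total = 20×6 + 19×3 + 18×9 + 16×4 + 12×4 = 451.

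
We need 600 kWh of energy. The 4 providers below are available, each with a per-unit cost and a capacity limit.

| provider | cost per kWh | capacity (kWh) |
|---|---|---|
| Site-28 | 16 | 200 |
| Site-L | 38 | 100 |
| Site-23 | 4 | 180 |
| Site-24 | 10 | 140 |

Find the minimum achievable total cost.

8360

Fill from the cheapest provider first.
Site-23 (4): use full 180 ; 420 kWh to go.
Take 140 from Site-24 at 10 ; need 280 more.
Take 200 from Site-28 at 16 ; need 80 more.
Site-L (38): take the remaining 80 ; done.
Cost = 180×4 + 140×10 + 200×16 + 80×38 = 8360.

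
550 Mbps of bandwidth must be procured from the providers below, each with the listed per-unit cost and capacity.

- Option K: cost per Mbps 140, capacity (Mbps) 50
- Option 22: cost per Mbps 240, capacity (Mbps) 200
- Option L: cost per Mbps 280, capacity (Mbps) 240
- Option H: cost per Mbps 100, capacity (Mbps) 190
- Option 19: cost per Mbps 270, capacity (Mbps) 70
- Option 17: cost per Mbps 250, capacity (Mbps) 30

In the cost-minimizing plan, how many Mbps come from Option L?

10

Cheapest first:
Option H at 100: take all 190 Mbps → 360 still needed.
Option K (140): use full 50 → 310 Mbps to go.
Option 22 (240): use full 200 → 110 Mbps to go.
Option 17 (250): use full 30 → 80 Mbps to go.
Option 19 at 270: take all 70 Mbps → 10 still needed.
Option L (280): take the remaining 10 → done.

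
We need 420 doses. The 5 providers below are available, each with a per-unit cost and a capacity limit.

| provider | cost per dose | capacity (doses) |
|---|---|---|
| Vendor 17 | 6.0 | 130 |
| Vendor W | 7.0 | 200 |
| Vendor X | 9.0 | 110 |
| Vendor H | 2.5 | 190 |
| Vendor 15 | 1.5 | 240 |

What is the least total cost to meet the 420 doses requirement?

810

Fill from the cheapest provider first.
Take 240 from Vendor 15 at 1.5 ; need 180 more.
Take 180 from Vendor H at 2.5 to finish.
Vendor 17, Vendor W, Vendor X: unused.
Cost = 240×1.5 + 180×2.5 = 810.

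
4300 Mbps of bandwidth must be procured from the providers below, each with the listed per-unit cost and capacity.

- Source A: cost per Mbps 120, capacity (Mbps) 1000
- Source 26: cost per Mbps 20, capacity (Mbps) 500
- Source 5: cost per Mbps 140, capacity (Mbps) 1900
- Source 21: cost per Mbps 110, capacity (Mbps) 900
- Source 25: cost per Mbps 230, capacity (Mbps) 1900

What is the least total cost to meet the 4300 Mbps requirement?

495000

Use providers in increasing cost order.
Take 500 from Source 26 at 20 ; need 3800 more.
Source 21 (110): use full 900 ; 2900 Mbps to go.
Source A at 120: take all 1000 Mbps ; 1900 still needed.
Take 1900 from Source 5 at 140 ; need 0 more.
Source 25: unused.
Cost = 500×20 + 900×110 + 1000×120 + 1900×140 = 495000.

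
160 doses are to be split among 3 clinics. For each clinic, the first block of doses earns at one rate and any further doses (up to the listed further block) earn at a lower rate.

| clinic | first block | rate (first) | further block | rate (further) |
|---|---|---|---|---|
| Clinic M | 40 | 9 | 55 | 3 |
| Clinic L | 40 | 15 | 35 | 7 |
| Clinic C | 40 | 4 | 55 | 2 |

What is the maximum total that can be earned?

Treat each block as its own option and order by rate: Clinic L/first 15 > Clinic M/first 9 > Clinic L/second 7 > Clinic C/first 4 > Clinic M/second 3 > Clinic C/second 2.
Clinic L/first (15): +40 ; 120 left.
Clinic M first at 9: fill all 40 ; 80 left.
Clinic L/second (7): +35 ; 45 left.
Clinic C/first (4): +40 ; 5 left.
Clinic M second at 3: only 5 left, fill 5.
Total = 15×40 + 9×40 + 7×35 + 4×40 + 3×5 = 1380.

1380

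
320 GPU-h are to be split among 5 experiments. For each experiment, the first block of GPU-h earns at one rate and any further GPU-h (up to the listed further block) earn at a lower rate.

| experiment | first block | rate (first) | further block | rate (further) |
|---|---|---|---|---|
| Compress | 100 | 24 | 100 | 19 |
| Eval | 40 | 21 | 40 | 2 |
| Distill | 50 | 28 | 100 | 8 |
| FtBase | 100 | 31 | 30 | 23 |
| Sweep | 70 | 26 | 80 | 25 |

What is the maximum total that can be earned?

8800

Treat each block as its own option and order by rate: FtBase/T1 31 > Distill/T1 28 > Sweep/T1 26 > Sweep/T2 25 > Compress/T1 24 > FtBase/T2 23 > Eval/T1 21 > Compress/T2 19 > Distill/T2 8 > Eval/T2 2.
Fill FtBase T1 block (100 at 31) → 220 left.
Distill/T1 (28): +50 → 170 left.
Fill Sweep T1 block (70 at 26) → 100 left.
Fill Sweep T2 block (80 at 25) → 20 left.
20 remain; put them into Compress T1 at 24.
Total = 31×100 + 28×50 + 26×70 + 25×80 + 24×20 = 8800.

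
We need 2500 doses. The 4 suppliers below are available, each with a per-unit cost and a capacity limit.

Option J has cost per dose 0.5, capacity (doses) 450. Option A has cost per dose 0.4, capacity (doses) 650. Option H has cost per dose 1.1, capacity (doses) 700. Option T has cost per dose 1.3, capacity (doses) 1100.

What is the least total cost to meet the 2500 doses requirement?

Use suppliers in increasing cost order.
Option A (0.4): use full 650 — 1850 doses to go.
Option J (0.5): use full 450 — 1400 doses to go.
Take 700 from Option H at 1.1 — need 700 more.
Take 700 from Option T at 1.3 to finish.
Cost = 650×0.4 + 450×0.5 + 700×1.1 + 700×1.3 = 2165.

2165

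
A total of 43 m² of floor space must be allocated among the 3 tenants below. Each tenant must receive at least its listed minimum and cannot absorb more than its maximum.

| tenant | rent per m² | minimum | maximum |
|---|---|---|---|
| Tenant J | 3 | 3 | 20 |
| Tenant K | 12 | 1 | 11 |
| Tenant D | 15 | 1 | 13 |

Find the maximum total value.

384

Meeting every minimum uses 3+1+1 = 5 m², leaving 38.
Order the tenants by rent per m²: Tenant D 15 > Tenant K 12 > Tenant J 3.
Tenant D: +12 to 13 (cap) — 26 left.
Tenant K: +10 to 11 (cap) — 16 left.
Tenant J: +16 (room for 17) → 19. Pool exhausted.
Total = 3×19 + 12×11 + 15×13 = 384.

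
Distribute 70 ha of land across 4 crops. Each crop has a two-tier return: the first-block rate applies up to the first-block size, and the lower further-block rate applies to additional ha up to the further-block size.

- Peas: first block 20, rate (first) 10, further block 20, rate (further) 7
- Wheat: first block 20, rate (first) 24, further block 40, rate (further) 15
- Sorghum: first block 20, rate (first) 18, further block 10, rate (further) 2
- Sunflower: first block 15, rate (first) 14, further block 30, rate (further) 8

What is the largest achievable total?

Treat each block as its own option and order by rate: Wheat/T1 24 > Sorghum/T1 18 > Wheat/T2 15 > Sunflower/T1 14 > Peas/T1 10 > Sunflower/T2 8 > Peas/T2 7 > Sorghum/T2 2.
Wheat T1 at 24: fill all 20 — 50 left.
Fill Sorghum T1 block (20 at 18) — 30 left.
Wheat T2 at 15: only 30 left, fill 30.
Total = 24×20 + 18×20 + 15×30 = 1290.

1290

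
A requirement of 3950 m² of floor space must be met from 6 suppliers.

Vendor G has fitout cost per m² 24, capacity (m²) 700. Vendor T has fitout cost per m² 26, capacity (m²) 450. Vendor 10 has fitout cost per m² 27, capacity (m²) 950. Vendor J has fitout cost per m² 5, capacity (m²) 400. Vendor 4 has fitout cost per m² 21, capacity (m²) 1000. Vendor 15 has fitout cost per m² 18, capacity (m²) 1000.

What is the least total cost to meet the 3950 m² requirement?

Fill from the cheapest supplier first.
Vendor J (5): use full 400 → 3550 m² to go.
Vendor 15 (18): use full 1000 → 2550 m² to go.
Vendor 4 at 21: take all 1000 m² → 1550 still needed.
Vendor G (24): use full 700 → 850 m² to go.
Vendor T (26): use full 450 → 400 m² to go.
Take 400 from Vendor 10 at 27 to finish.
Cost = 400×5 + 1000×18 + 1000×21 + 700×24 + 450×26 + 400×27 = 80300.

80300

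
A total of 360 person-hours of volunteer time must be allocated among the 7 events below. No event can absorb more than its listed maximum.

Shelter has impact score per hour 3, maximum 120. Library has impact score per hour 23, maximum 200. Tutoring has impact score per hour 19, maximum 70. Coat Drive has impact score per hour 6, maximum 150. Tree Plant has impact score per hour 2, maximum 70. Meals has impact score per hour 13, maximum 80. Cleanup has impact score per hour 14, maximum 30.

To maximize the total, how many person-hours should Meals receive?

Highest impact score per hour first: Library 23 > Tutoring 19 > Cleanup 14 > Meals 13 > Coat Drive 6 > Shelter 3 > Tree Plant 2.
Give Library 200 to hit its cap of 200 — 160 left.
Tutoring takes 70 to reach its cap of 70 — 90 left.
Give Cleanup 30 to hit its cap of 30 — 60 left.
Meals has room for 80 but only 60 remain, so it gets 60.

60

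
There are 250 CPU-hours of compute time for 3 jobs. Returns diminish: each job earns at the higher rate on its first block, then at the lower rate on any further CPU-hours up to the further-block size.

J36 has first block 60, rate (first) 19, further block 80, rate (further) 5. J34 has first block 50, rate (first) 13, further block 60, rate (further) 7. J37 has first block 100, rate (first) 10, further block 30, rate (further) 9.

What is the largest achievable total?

3130

Treat each block as its own option and order by rate: J36/tier1 19 > J34/tier1 13 > J37/tier1 10 > J37/tier2 9 > J34/tier2 7 > J36/tier2 5.
J36/tier1 (19): +60 ; 190 left.
J34 tier1 at 13: fill all 50 ; 140 left.
Fill J37 tier1 block (100 at 10) ; 40 left.
J37/tier2 (9): +30 ; 10 left.
J34 tier2 at 7: only 10 left, fill 10.
Total = 19×60 + 13×50 + 10×100 + 9×30 + 7×10 = 3130.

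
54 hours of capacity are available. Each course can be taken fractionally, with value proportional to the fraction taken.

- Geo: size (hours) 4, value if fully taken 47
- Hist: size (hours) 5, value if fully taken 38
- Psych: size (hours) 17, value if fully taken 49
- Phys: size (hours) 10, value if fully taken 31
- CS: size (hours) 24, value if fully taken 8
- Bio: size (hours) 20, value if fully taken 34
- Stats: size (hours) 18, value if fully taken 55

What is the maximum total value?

220

Best value per unit of size first: Geo 47/4≈11.8, Hist 38/5≈7.6, Phys 31/10≈3.1, Stats 55/18≈3.06, Psych 49/17≈2.88, Bio 34/20≈1.7, CS 8/24≈0.333.
All 4 hours of Geo fit (value 47) — 50 remain.
Take all of Hist (5 hours, value 38) — 45 hours left.
Phys: take in full, 10 hours for value 31 — 35 left.
All 18 hours of Stats fit (value 55) — 17 remain.
Take all of Psych (17 hours, value 49) — 0 hours left.
Total value = 220.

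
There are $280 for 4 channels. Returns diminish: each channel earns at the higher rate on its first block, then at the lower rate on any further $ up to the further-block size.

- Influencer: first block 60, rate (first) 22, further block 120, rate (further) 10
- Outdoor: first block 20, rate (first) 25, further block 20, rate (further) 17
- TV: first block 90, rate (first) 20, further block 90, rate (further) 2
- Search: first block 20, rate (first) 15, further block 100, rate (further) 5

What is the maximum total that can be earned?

Rank every tier by rate: Outdoor/first 25 > Influencer/first 22 > TV/first 20 > Outdoor/second 17 > Search/first 15 > Influencer/second 10 > Search/second 5 > TV/second 2.
Outdoor first at 25: fill all 20 — 260 left.
Influencer/first (22): +60 — 200 left.
TV/first (20): +90 — 110 left.
Outdoor second at 17: fill all 20 — 90 left.
Search first at 15: fill all 20 — 70 left.
70 remain; put them into Influencer second at 10.
Total = 25×20 + 22×60 + 20×90 + 17×20 + 15×20 + 10×70 = 4960.

4960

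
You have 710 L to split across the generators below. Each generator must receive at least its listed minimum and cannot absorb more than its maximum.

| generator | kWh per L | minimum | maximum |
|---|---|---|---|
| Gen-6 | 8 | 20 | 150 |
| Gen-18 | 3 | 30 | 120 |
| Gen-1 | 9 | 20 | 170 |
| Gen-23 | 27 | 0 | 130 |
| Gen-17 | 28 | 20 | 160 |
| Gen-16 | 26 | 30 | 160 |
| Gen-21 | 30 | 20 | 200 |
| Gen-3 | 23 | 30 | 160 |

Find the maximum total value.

18230

Meeting every minimum uses 20+30+20+0+20+30+20+30 = 170 L, leaving 540.
Highest kWh per L first: Gen-21 30 > Gen-17 28 > Gen-23 27 > Gen-16 26 > Gen-3 23 > Gen-1 9 > Gen-6 8 > Gen-18 3.
Gen-21: +180 to 200 (cap) → 360 left.
Give Gen-17 140 more to hit its cap of 160 → 220 left.
Gen-23 takes 130 more to reach its cap of 130 → 90 left.
Only 90 left; Gen-16 takes them to reach 120.
Total = 8×20 + 3×30 + 9×20 + 27×130 + 28×160 + 26×120 + 30×200 + 23×30 = 18230.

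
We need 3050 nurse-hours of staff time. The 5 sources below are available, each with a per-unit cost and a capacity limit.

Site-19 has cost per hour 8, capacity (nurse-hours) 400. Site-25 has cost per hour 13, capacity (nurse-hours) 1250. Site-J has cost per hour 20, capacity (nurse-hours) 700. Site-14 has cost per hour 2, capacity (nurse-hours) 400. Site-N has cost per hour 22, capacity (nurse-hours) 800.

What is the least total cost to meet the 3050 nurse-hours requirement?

Fill from the cheapest source first.
Site-14 at 2: take all 400 nurse-hours — 2650 still needed.
Site-19 at 8: take all 400 nurse-hours — 2250 still needed.
Site-25 (13): use full 1250 — 1000 nurse-hours to go.
Site-J at 20: take all 700 nurse-hours — 300 still needed.
Take 300 from Site-N at 22 to finish.
Cost = 400×2 + 400×8 + 1250×13 + 700×20 + 300×22 = 40850.

40850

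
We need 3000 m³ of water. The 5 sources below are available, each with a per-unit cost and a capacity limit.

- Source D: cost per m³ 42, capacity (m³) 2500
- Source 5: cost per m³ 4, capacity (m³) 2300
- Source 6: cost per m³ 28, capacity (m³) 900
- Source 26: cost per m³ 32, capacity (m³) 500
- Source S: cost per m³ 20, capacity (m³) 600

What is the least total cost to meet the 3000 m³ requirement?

24000

Use sources in increasing cost order.
Take 2300 from Source 5 at 4 ; need 700 more.
Source S at 20: take all 600 m³ ; 100 still needed.
Source 6 (28): take the remaining 100 ; done.
Source 26, Source D: unused.
Cost = 2300×4 + 600×20 + 100×28 = 24000.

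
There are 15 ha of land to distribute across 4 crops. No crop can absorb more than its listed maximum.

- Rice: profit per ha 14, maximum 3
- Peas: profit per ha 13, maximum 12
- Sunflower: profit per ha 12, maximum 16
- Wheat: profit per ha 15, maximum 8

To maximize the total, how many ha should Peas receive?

4

Order the crops by profit per ha: Wheat 15 > Rice 14 > Peas 13 > Sunflower 12.
Wheat takes 8 to reach its cap of 8 — 7 left.
Rice takes 3 to reach its cap of 3 — 4 left.
Only 4 left; Peas takes them to reach 4.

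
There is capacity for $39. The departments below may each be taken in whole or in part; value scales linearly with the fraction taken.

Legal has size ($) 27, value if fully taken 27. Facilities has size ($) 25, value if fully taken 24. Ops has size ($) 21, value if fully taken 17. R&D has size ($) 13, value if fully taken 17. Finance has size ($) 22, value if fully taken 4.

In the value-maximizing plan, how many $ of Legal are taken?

Best value per unit of size first: R&D 17/13≈1.31, Legal 27/27≈1, Facilities 24/25≈0.96, Ops 17/21≈0.81, Finance 4/22≈0.182.
Take all of R&D (13 $, value 17) — 26 $ left.
Only 26 $ remain; take 26/27 of Legal for value 27×26/27 = 26.

26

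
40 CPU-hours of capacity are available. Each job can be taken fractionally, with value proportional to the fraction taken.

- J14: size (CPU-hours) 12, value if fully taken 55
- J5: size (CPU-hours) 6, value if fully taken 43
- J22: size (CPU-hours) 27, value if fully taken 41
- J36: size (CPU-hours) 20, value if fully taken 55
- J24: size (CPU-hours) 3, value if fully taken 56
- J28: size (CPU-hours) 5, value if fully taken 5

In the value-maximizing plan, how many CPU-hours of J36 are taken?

19

Best value per unit of size first: J24 56/3≈18.7, J5 43/6≈7.17, J14 55/12≈4.58, J36 55/20≈2.75, J22 41/27≈1.52, J28 5/5≈1.
Take all of J24 (3 CPU-hours, value 56) ; 37 CPU-hours left.
J5: take in full, 6 CPU-hours for value 43 ; 31 left.
Take all of J14 (12 CPU-hours, value 55) ; 19 CPU-hours left.
Fill the last 19 CPU-hours with part of J36: 19/20 of it earns 52.25.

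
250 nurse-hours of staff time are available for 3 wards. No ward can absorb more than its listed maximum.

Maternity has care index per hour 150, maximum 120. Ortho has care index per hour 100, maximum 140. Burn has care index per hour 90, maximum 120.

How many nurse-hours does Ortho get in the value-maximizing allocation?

130

Highest care index per hour first: Maternity 150 > Ortho 100 > Burn 90.
Maternity: +120 to 120 (cap) ; 130 left.
Ortho has room for 140 but only 130 remain, so it gets 130.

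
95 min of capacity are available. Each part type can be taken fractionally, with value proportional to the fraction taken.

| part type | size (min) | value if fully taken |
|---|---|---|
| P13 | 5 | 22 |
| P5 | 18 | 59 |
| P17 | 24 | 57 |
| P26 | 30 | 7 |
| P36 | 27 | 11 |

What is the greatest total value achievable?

153.9

Rank by value-to-size ratio: P13 22/5≈4.4, P5 59/18≈3.28, P17 57/24≈2.38, P36 11/27≈0.407, P26 7/30≈0.233.
P13: take in full, 5 min for value 22 — 90 left.
P5: take in full, 18 min for value 59 — 72 left.
All 24 min of P17 fit (value 57) — 48 remain.
Take all of P36 (27 min, value 11) — 21 min left.
Fill the last 21 min with part of P26: 21/30 of it earns 4.9.
Total value = 153.9.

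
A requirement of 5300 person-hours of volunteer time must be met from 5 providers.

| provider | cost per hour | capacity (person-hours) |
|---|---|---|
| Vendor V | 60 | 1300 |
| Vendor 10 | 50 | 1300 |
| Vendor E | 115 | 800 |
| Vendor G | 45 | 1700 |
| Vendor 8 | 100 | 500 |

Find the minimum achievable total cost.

327000

Use providers in increasing cost order.
Take 1700 from Vendor G at 45 → need 3600 more.
Vendor 10 at 50: take all 1300 person-hours → 2300 still needed.
Vendor V at 60: take all 1300 person-hours → 1000 still needed.
Vendor 8 (100): use full 500 → 500 person-hours to go.
Take 500 from Vendor E at 115 to finish.
Cost = 1700×45 + 1300×50 + 1300×60 + 500×100 + 500×115 = 327000.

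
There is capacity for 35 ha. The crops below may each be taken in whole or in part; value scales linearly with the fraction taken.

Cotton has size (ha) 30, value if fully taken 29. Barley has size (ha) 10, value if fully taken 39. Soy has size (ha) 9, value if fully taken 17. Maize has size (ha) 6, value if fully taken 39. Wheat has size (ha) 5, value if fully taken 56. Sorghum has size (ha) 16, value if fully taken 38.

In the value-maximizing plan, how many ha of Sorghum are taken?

14

Rank by value-to-size ratio: Wheat 56/5≈11.2, Maize 39/6≈6.5, Barley 39/10≈3.9, Sorghum 38/16≈2.38, Soy 17/9≈1.89, Cotton 29/30≈0.967.
Wheat: take in full, 5 ha for value 56 → 30 left.
All 6 ha of Maize fit (value 39) → 24 remain.
All 10 ha of Barley fit (value 39) → 14 remain.
14 ha left: a 14/16 share of Sorghum gives 38×14/16 = 33.25.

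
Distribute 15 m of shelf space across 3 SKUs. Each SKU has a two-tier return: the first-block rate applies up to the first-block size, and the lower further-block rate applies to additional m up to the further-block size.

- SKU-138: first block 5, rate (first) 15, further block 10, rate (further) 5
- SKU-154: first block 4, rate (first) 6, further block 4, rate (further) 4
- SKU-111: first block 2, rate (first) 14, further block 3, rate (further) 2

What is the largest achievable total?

Treat each block as its own option and order by rate: SKU-138/tier1 15 > SKU-111/tier1 14 > SKU-154/tier1 6 > SKU-138/tier2 5 > SKU-154/tier2 4 > SKU-111/tier2 2.
SKU-138/tier1 (15): +5 — 10 left.
SKU-111 tier1 at 14: fill all 2 — 8 left.
SKU-154/tier1 (6): +4 — 4 left.
SKU-138/tier2: +4 of 10 at 5; pool empty.
Total = 15×5 + 14×2 + 6×4 + 5×4 = 147.

147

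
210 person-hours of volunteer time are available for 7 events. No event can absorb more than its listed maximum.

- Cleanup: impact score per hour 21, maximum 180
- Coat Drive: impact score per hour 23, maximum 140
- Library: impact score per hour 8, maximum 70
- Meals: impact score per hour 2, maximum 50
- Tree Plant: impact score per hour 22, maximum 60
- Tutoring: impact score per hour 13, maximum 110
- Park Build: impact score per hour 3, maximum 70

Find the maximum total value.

4750

Rank by impact score per hour: Coat Drive 23 > Tree Plant 22 > Cleanup 21 > Tutoring 13 > Library 8 > Park Build 3 > Meals 2.
Give Coat Drive 140 to hit its cap of 140 ; 70 left.
Tree Plant: +60 to 60 (cap) ; 10 left.
Cleanup has room for 180 but only 10 remain, so it gets 10.
Total = 21×10 + 23×140 + 22×60 = 4750.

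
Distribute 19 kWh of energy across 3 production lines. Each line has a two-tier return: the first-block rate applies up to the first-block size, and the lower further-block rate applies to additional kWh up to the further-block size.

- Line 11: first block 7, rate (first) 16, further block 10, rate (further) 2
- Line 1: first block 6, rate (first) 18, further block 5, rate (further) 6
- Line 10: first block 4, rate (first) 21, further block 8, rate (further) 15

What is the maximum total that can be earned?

Order all 6 blocks by rate: Line 10/first 21 > Line 1/first 18 > Line 11/first 16 > Line 10/second 15 > Line 1/second 6 > Line 11/second 2.
Line 10 first at 21: fill all 4 ; 15 left.
Line 1 first at 18: fill all 6 ; 9 left.
Line 11/first (16): +7 ; 2 left.
Line 10 second at 15: only 2 left, fill 2.
Total = 21×4 + 18×6 + 16×7 + 15×2 = 334.

334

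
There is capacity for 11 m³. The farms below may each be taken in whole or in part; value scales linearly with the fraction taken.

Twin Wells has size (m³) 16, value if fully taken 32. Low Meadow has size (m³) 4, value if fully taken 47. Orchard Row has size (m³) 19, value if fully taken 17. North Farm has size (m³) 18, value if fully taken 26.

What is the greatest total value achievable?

Best value per unit of size first: Low Meadow 47/4≈11.8, Twin Wells 32/16≈2, North Farm 26/18≈1.44, Orchard Row 17/19≈0.895.
Take all of Low Meadow (4 m³, value 47) → 7 m³ left.
7 m³ left: a 7/16 share of Twin Wells gives 32×7/16 = 14.
Total value = 61.

61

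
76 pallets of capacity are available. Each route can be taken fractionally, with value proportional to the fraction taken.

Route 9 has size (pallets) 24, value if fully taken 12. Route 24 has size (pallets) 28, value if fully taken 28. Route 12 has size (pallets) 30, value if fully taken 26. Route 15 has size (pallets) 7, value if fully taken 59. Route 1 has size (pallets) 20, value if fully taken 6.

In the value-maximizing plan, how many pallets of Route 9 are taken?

Best value per unit of size first: Route 15 59/7≈8.43, Route 24 28/28≈1, Route 12 26/30≈0.867, Route 9 12/24≈0.5, Route 1 6/20≈0.3.
Take all of Route 15 (7 pallets, value 59) ; 69 pallets left.
All 28 pallets of Route 24 fit (value 28) ; 41 remain.
All 30 pallets of Route 12 fit (value 26) ; 11 remain.
Only 11 pallets remain; take 11/24 of Route 9 for value 12×11/24 = 5.5.

11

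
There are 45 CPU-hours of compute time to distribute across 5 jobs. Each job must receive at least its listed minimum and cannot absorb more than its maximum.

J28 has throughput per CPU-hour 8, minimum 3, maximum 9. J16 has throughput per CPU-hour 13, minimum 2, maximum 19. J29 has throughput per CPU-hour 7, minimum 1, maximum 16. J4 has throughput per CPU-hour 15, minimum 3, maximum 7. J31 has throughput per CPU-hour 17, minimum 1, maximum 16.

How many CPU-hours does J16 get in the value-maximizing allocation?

18

Meeting every minimum uses 3+2+1+3+1 = 10 CPU-hours, leaving 35.
Highest throughput per CPU-hour first: J31 17 > J4 15 > J16 13 > J28 8 > J29 7.
Give J31 15 more to hit its cap of 16 — 20 left.
Give J4 4 more to hit its cap of 7 — 16 left.
Only 16 left; J16 takes them to reach 18.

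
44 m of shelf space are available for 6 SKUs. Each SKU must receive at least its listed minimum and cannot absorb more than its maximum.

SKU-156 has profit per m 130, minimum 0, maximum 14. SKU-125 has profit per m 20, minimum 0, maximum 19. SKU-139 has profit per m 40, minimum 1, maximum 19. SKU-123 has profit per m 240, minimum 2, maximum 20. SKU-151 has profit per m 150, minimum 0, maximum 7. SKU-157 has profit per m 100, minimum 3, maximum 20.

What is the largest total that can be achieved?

Meeting every minimum uses 0+0+1+2+0+3 = 6 m, leaving 38.
Highest profit per m first: SKU-123 240 > SKU-151 150 > SKU-156 130 > SKU-157 100 > SKU-139 40 > SKU-125 20.
SKU-123: +18 to 20 (cap) — 20 left.
SKU-151: +7 to 7 (cap) — 13 left.
Only 13 left; SKU-156 takes them to reach 13.
Total = 130×13 + 40×1 + 240×20 + 150×7 + 100×3 = 7880.

7880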